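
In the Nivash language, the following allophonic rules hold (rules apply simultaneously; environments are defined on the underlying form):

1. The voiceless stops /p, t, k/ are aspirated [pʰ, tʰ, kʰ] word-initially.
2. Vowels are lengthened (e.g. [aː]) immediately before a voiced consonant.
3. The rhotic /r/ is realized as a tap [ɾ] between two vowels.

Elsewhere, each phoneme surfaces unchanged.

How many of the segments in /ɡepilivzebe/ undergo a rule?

Segments that undergo a rule: /i/ → [iː] (rule 2); /i/ → [iː] (rule 2); /e/ → [eː] (rule 2).
All other segments surface unchanged.

3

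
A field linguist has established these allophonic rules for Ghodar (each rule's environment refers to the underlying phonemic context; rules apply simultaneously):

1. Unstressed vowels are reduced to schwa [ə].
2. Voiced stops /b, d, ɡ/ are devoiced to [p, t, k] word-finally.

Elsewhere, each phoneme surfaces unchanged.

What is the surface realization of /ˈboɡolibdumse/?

[ˈboɡələbdəmsə]

/b/ (word-initial) is in the target of rule 2 but the environment (word-finally) is not met → [b].
/o/ — between /b/ and /ɡ/; rule 1 does not apply here → [o].
/ɡ/ (between /o/ and /o/) is in the target of rule 2 but the environment (word-finally) is not met → [ɡ].
Rule 1 applies to /o/ (between /ɡ/ and /l/: in an unstressed syllable) → [ə].
/l/ stays [l].
Rule 1 applies to /i/ (between /l/ and /b/: in an unstressed syllable) → [ə].
/b/ (between /i/ and /d/) is in the target of rule 2 but the environment (word-finally) is not met → [b].
/d/ (between /b/ and /u/) fails the environment for rule 2, so it stays [d].
/u/ (between /d/ and /m/): in an unstressed syllable, so rule 1 applies → [ə].
/m/ (between /u/ and /s/): no rule targets it → [m].
/s/ stays [s].
/e/ (word-final) occurs in an unstressed syllable → [ə] by rule 1.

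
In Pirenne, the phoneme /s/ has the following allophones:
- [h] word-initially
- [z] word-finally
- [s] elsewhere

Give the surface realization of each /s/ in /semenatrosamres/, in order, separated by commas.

Occurrence 1 (position 1): word-initially → [h].
Occurrence 2 (position 10): no conditioning environment matches → elsewhere allophone [s].
Occurrence 3 (position 15): word-finally → [z].

[h], [s], [z]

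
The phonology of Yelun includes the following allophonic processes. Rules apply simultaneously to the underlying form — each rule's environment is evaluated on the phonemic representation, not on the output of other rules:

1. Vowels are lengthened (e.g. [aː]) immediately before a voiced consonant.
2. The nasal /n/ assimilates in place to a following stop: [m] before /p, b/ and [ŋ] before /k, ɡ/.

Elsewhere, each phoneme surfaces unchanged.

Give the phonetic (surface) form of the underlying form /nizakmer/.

/n/ (word-initial): rule 2 targets it, but not before a labial or velar stop → unchanged [n].
/i/ (between /n/ and /z/): before a voiced consonant, so rule 1 applies → [iː].
/z/ (between /i/ and /a/): no rule targets it → [z].
/a/ — between /z/ and /k/; rule 1 does not apply here → [a].
/k/ (between /a/ and /m/) is unaffected → [k].
/m/ (between /k/ and /e/): no rule targets it → [m].
/e/ (between /m/ and /r/): before a voiced consonant, so rule 1 applies → [eː].
/r/ (word-final) is unaffected → [r].

[niːzakmeːr]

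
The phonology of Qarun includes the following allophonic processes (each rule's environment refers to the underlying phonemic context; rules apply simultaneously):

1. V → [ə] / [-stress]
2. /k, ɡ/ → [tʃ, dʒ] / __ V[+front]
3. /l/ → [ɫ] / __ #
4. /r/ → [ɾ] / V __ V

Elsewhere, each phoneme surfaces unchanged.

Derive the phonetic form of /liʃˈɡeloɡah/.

/l/ (word-initial): rule 3 targets it, but not word-finally → unchanged [l].
/i/ (between /l/ and /ʃ/) occurs in an unstressed syllable → [ə] by rule 1.
/ɡ/ — between /ʃ/ and /e/, before a front vowel — surfaces as [dʒ] (rule 2).
/e/ (between /ɡ/ and /l/): rule 1 targets it, but not in an unstressed syllable → unchanged [e].
/l/ (between /e/ and /o/) fails the environment for rule 3, so it stays [l].
/o/ (between /l/ and /ɡ/) occurs in an unstressed syllable → [ə] by rule 1.
/ɡ/ (between /o/ and /a/) fails the environment for rule 2, so it stays [ɡ].
/a/ (between /ɡ/ and /h/) occurs in an unstressed syllable → [ə] by rule 1.

[ləʃˈdʒeləɡəh]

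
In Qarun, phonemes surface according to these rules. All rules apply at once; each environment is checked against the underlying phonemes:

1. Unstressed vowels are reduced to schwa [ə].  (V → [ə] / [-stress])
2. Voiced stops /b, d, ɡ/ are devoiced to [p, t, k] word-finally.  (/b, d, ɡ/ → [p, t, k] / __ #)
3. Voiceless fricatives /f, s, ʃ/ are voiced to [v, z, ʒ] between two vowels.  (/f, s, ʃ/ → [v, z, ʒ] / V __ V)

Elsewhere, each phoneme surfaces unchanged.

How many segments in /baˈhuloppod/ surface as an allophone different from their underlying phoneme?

Segments that undergo a rule: /a/ → [ə] (rule 1); /o/ → [ə] (rule 1); /o/ → [ə] (rule 1); /d/ → [t] (rule 2).
All other segments surface unchanged.

4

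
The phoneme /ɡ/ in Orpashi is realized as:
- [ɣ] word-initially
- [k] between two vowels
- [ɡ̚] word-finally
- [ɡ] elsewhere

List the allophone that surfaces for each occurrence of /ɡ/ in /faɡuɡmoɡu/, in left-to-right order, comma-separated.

Occurrence 1 (position 3): between two vowels → [k].
Occurrence 2 (position 5): no conditioning environment matches → elsewhere allophone [ɡ].
Occurrence 3 (position 8): between two vowels → [k].

[k], [ɡ], [k]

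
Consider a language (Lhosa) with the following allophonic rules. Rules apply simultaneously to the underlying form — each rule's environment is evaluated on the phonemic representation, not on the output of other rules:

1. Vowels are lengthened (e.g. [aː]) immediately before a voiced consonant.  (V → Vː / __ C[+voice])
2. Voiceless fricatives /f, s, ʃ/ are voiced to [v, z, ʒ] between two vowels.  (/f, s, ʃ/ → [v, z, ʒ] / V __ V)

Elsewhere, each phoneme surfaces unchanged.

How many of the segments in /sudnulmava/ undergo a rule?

Segments that undergo a rule: /u/ → [uː] (rule 1); /u/ → [uː] (rule 1); /a/ → [aː] (rule 1).
All other segments surface unchanged.

3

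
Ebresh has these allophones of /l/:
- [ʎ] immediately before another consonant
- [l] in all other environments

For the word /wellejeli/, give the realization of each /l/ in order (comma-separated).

[ʎ], [l], [l]

Occurrence 1 (position 3): immediately before another consonant → [ʎ].
Occurrence 2 (position 4): no conditioning environment matches → elsewhere allophone [l].
Occurrence 3 (position 8): no conditioning environment matches → elsewhere allophone [l].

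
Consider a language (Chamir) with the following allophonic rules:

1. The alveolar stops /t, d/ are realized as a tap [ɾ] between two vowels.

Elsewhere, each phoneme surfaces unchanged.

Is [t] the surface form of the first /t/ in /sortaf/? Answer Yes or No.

Yes

/t/ — between /r/ and /a/; rule 1 does not apply here → [t].
The actual realization is [t], which matches [t].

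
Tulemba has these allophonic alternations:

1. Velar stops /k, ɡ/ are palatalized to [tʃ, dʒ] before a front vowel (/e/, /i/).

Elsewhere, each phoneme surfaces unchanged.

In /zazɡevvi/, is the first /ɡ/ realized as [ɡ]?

Rule 1 applies to /ɡ/ (between /z/ and /e/: before a front vowel) → [dʒ].
The actual realization is [dʒ], not [ɡ].

No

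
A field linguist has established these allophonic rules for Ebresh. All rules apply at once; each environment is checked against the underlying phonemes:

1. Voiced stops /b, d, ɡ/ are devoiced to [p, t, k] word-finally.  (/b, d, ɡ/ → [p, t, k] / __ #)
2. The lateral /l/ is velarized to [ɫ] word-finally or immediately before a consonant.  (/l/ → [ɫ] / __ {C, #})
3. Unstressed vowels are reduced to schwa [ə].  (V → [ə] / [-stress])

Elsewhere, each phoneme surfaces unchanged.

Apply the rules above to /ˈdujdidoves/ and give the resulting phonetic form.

/d/ (word-initial): rule 1 targets it, but not word-finally → unchanged [d].
/u/ (between /d/ and /j/) is in the target of rule 3 but the environment (in an unstressed syllable) is not met → [u].
/j/ (between /u/ and /d/): no rule targets it → [j].
/d/ (between /j/ and /i/) is in the target of rule 1 but the environment (word-finally) is not met → [d].
/i/ meets the environment for rule 3 (in an unstressed syllable) → [ə].
/d/ (between /i/ and /o/) fails the environment for rule 1, so it stays [d].
/o/ (between /d/ and /v/) occurs in an unstressed syllable → [ə] by rule 3.
/v/ stays [v].
/e/ (between /v/ and /s/) occurs in an unstressed syllable → [ə] by rule 3.
/s/ (word-final) is unaffected → [s].

[ˈdujdədəvəs]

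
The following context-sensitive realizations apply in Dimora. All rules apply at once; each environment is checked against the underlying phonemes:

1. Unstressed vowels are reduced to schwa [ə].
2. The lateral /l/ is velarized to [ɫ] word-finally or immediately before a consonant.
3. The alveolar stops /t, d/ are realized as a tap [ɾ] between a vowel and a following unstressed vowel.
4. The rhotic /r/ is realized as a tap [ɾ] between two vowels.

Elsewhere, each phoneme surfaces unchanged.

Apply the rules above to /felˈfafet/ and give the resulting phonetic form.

/f/ — not in any rule's target class → [f].
/e/ — between /f/ and /l/, in an unstressed syllable — surfaces as [ə] (rule 1).
/l/ — between /e/ and /f/, word-finally or immediately before a consonant — surfaces as [ɫ] (rule 2).
/f/ (between /l/ and /a/) is unaffected → [f].
/a/ — between /f/ and /f/; rule 1 does not apply here → [a].
/f/ (between /a/ and /e/) is unaffected → [f].
Rule 1 applies to /e/ (between /f/ and /t/: in an unstressed syllable) → [ə].
/t/ (word-final) fails the environment for rule 3, so it stays [t].

[fəɫˈfafət]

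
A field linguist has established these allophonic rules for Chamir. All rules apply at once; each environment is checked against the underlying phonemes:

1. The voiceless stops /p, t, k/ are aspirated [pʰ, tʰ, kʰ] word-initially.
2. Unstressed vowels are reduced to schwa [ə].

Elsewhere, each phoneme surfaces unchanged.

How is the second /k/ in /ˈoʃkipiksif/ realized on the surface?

/k/ — between /i/ and /s/; rule 1 does not apply here → [k].

[k]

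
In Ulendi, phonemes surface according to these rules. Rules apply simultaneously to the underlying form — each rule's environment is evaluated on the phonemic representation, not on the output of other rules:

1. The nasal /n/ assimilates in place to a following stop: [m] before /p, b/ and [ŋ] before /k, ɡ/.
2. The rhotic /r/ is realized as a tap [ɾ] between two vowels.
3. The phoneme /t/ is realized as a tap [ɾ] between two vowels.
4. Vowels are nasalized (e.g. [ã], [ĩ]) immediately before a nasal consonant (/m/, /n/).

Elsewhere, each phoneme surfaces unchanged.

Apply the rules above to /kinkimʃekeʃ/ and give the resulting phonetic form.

[kĩŋkĩmʃekeʃ]

Rule 4 applies to /i/ (between /k/ and /n/: before a nasal consonant) → [ĩ].
Rule 1 applies to /n/ (between /i/ and /k/: before a labial or velar stop) → [ŋ].
/i/ — between /k/ and /m/, before a nasal consonant — surfaces as [ĩ] (rule 4).
/e/ (between /ʃ/ and /k/): rule 4 targets it, but not before a nasal consonant → unchanged [e].
/e/ (between /k/ and /ʃ/) is in the target of rule 4 but the environment (before a nasal consonant) is not met → [e].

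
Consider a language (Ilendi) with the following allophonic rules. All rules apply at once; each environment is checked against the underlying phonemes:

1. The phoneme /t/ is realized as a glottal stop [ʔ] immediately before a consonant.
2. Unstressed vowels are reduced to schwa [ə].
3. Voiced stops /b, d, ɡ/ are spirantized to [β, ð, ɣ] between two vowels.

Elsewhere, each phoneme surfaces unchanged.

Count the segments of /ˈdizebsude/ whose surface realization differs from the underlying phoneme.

4

Segments that undergo a rule: /e/ → [ə] (rule 2); /u/ → [ə] (rule 2); /d/ → [ð] (rule 3); /e/ → [ə] (rule 2).
All other segments surface unchanged.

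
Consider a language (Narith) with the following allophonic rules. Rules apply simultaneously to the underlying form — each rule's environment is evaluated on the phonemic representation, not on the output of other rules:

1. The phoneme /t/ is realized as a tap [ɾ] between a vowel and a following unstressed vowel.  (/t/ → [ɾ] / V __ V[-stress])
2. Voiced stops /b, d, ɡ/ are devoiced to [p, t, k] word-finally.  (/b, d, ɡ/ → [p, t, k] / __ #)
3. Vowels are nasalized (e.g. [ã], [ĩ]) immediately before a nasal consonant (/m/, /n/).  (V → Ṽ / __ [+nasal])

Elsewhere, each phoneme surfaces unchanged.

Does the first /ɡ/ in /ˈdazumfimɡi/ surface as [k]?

/ɡ/ (between /m/ and /i/): rule 2 targets it, but not word-finally → unchanged [ɡ].
The actual realization is [ɡ], not [k].

No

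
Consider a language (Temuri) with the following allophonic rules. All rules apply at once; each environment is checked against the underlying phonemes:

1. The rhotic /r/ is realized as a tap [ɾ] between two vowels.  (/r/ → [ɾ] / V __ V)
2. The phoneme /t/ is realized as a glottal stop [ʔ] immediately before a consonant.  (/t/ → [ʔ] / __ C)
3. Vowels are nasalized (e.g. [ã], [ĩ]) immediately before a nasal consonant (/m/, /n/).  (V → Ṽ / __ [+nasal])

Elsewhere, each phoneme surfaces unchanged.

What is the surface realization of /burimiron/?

[buɾĩmiɾõn]

/b/ stays [b].
/u/ (between /b/ and /r/): rule 3 targets it, but not before a nasal consonant → unchanged [u].
/r/ meets the environment for rule 1 (between two vowels) → [ɾ].
Rule 3 applies to /i/ (between /r/ and /m/: before a nasal consonant) → [ĩ].
/m/ (between /i/ and /i/) is unaffected → [m].
/i/ (between /m/ and /r/): rule 3 targets it, but not before a nasal consonant → unchanged [i].
/r/ (between /i/ and /o/) occurs between two vowels → [ɾ] by rule 1.
/o/ meets the environment for rule 3 (before a nasal consonant) → [õ].
/n/ (word-final) is unaffected → [n].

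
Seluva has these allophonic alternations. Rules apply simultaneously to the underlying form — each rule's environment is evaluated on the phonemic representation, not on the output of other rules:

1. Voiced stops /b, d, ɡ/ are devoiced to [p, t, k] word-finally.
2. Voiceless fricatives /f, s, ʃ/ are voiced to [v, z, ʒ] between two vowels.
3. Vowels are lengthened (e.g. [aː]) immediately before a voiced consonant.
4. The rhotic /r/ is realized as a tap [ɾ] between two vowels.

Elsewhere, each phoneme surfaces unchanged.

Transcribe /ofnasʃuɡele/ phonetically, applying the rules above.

/o/ — word-initial; rule 3 does not apply here → [o].
/f/ (between /o/ and /n/) is in the target of rule 2 but the environment (between two vowels) is not met → [f].
/a/ (between /n/ and /s/): rule 3 targets it, but not before a voiced consonant → unchanged [a].
/s/ (between /a/ and /ʃ/): rule 2 targets it, but not between two vowels → unchanged [s].
/ʃ/ (between /s/ and /u/) is in the target of rule 2 but the environment (between two vowels) is not met → [ʃ].
/u/ (between /ʃ/ and /ɡ/) occurs before a voiced consonant → [uː] by rule 3.
/ɡ/ (between /u/ and /e/) fails the environment for rule 1, so it stays [ɡ].
/e/ (between /ɡ/ and /l/): before a voiced consonant, so rule 3 applies → [eː].
/e/ (word-final) is in the target of rule 3 but the environment (before a voiced consonant) is not met → [e].

[ofnasʃuːɡeːle]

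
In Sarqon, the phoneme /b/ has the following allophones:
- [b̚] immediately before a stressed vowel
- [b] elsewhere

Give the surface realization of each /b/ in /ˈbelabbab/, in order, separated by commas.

[b̚], [b], [b], [b]

Occurrence 1 (position 1): immediately before a stressed vowel → [b̚].
Occurrence 2 (position 5): no conditioning environment matches → elsewhere allophone [b].
Occurrence 3 (position 6): no conditioning environment matches → elsewhere allophone [b].
Occurrence 4 (position 8): no conditioning environment matches → elsewhere allophone [b].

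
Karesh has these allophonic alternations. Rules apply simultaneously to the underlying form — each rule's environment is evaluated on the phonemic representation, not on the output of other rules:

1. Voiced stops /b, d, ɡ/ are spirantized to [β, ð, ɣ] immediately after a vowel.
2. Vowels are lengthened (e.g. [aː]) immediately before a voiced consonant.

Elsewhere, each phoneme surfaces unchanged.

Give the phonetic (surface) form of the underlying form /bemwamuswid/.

[beːmwaːmuswiːð]

/b/ (word-initial) fails the environment for rule 1, so it stays [b].
/e/ meets the environment for rule 2 (before a voiced consonant) → [eː].
/m/ (between /e/ and /w/) is unaffected → [m].
/w/ (between /m/ and /a/) is unaffected → [w].
/a/ — between /w/ and /m/, before a voiced consonant — surfaces as [aː] (rule 2).
/m/ — not in any rule's target class → [m].
/u/ (between /m/ and /s/): rule 2 targets it, but not before a voiced consonant → unchanged [u].
/s/ — not in any rule's target class → [s].
/w/ — not in any rule's target class → [w].
/i/ meets the environment for rule 2 (before a voiced consonant) → [iː].
/d/ (word-final) occurs immediately after a vowel → [ð] by rule 1.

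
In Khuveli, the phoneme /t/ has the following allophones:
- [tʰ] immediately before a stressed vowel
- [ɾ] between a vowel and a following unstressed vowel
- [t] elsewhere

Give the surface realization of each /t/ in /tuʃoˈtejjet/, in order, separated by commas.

Occurrence 1 (position 1): no conditioning environment matches → elsewhere allophone [t].
Occurrence 2 (position 5): immediately before a stressed vowel → [tʰ].
Occurrence 3 (position 10): no conditioning environment matches → elsewhere allophone [t].

[t], [tʰ], [t]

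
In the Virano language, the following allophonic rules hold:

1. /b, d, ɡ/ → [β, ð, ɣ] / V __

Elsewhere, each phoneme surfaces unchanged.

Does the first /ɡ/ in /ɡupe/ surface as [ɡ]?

/ɡ/ — word-initial; rule 1 does not apply here → [ɡ].
The actual realization is [ɡ], which matches [ɡ].

Yes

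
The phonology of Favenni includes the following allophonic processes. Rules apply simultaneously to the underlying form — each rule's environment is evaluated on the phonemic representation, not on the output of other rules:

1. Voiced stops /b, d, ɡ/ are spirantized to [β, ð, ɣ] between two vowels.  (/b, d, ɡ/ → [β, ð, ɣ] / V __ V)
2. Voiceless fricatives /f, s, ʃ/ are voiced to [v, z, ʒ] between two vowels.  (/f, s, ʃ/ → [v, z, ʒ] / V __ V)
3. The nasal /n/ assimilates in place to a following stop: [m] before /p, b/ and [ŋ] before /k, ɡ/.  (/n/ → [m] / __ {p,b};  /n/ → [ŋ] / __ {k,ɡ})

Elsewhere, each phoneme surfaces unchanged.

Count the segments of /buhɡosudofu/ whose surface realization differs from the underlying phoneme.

3

Segments that undergo a rule: /s/ → [z] (rule 2); /d/ → [ð] (rule 1); /f/ → [v] (rule 2).
All other segments surface unchanged.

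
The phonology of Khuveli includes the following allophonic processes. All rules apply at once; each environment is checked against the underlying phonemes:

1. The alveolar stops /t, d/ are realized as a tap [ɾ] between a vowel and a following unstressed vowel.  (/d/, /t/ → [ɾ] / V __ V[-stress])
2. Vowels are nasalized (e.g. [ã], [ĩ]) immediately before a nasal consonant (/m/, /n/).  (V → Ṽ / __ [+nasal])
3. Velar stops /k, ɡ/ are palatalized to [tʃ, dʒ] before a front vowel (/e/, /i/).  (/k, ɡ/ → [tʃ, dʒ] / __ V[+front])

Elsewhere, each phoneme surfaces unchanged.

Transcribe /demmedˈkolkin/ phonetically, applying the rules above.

/d/ (word-initial): rule 1 targets it, but not between a vowel and a following unstressed vowel → unchanged [d].
Rule 2 applies to /e/ (between /d/ and /m/: before a nasal consonant) → [ẽ].
/m/ (between /e/ and /m/) is unaffected → [m].
/m/ (between /m/ and /e/) is unaffected → [m].
/e/ (between /m/ and /d/) fails the environment for rule 2, so it stays [e].
/d/ (between /e/ and /k/) is in the target of rule 1 but the environment (between a vowel and a following unstressed vowel) is not met → [d].
/k/ (between /d/ and /o/) fails the environment for rule 3, so it stays [k].
/o/ — between /k/ and /l/; rule 2 does not apply here → [o].
/l/ stays [l].
Rule 3 applies to /k/ (between /l/ and /i/: before a front vowel) → [tʃ].
/i/ meets the environment for rule 2 (before a nasal consonant) → [ĩ].
/n/ (word-final) is unaffected → [n].

[dẽmmedˈkoltʃĩn]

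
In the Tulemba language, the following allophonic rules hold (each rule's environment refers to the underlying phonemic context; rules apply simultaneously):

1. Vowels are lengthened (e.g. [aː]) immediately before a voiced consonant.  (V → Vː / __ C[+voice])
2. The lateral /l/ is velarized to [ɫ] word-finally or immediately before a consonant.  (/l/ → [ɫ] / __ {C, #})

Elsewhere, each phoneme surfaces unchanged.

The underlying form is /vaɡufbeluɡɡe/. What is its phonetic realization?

[vaːɡufbeːluːɡɡe]

/v/ (word-initial): no rule targets it → [v].
/a/ (between /v/ and /ɡ/): before a voiced consonant, so rule 1 applies → [aː].
/ɡ/ (between /a/ and /u/) is unaffected → [ɡ].
/u/ (between /ɡ/ and /f/) fails the environment for rule 1, so it stays [u].
/f/ stays [f].
/b/ (between /f/ and /e/) is unaffected → [b].
Rule 1 applies to /e/ (between /b/ and /l/: before a voiced consonant) → [eː].
/l/ (between /e/ and /u/): rule 2 targets it, but not word-finally or immediately before a consonant → unchanged [l].
Rule 1 applies to /u/ (between /l/ and /ɡ/: before a voiced consonant) → [uː].
/ɡ/ stays [ɡ].
/ɡ/ (between /ɡ/ and /e/): no rule targets it → [ɡ].
/e/ (word-final) fails the environment for rule 1, so it stays [e].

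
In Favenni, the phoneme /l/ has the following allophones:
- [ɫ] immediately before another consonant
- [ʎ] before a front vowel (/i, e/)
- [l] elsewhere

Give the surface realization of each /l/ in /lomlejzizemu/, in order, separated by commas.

[l], [ʎ]

Occurrence 1 (position 1): no conditioning environment matches → elsewhere allophone [l].
Occurrence 2 (position 4): before a front vowel (/i, e/) → [ʎ].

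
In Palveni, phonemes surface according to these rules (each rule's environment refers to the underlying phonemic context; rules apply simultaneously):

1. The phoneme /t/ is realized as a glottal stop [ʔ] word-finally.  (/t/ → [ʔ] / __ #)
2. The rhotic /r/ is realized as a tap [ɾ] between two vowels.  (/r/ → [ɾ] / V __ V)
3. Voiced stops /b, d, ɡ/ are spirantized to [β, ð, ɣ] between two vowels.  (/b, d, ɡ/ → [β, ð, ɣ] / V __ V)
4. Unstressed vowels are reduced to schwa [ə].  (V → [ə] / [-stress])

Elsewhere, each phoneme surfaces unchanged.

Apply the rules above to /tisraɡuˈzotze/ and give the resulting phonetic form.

[təsrəɣəˈzotzə]

/t/ (word-initial) fails the environment for rule 1, so it stays [t].
Rule 4 applies to /i/ (between /t/ and /s/: in an unstressed syllable) → [ə].
/s/ stays [s].
/r/ (between /s/ and /a/) fails the environment for rule 2, so it stays [r].
/a/ — between /r/ and /ɡ/, in an unstressed syllable — surfaces as [ə] (rule 4).
/ɡ/ meets the environment for rule 3 (between two vowels) → [ɣ].
/u/ — between /ɡ/ and /z/, in an unstressed syllable — surfaces as [ə] (rule 4).
/z/ (between /u/ and /o/) is unaffected → [z].
/o/ — between /z/ and /t/; rule 4 does not apply here → [o].
/t/ (between /o/ and /z/) is in the target of rule 1 but the environment (word-finally) is not met → [t].
/z/ (between /t/ and /e/) is unaffected → [z].
/e/ (word-final) occurs in an unstressed syllable → [ə] by rule 4.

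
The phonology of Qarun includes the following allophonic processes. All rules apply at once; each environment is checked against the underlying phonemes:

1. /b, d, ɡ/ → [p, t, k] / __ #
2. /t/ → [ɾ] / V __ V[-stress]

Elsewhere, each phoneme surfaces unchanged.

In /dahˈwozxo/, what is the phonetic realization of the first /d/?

[d]

/d/ (word-initial) fails the environment for rule 1, so it stays [d].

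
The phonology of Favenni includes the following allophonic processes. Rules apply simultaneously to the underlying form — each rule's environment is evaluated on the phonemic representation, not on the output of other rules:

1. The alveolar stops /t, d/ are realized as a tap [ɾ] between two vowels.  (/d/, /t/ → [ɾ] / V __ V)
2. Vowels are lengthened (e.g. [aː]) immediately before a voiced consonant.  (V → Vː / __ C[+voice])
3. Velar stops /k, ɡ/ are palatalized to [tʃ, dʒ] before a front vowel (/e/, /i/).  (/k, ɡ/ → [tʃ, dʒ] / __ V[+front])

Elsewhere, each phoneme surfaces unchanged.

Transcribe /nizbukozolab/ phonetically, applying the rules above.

/n/ stays [n].
/i/ (between /n/ and /z/) occurs before a voiced consonant → [iː] by rule 2.
/z/ stays [z].
/b/ stays [b].
/u/ (between /b/ and /k/) fails the environment for rule 2, so it stays [u].
/k/ — between /u/ and /o/; rule 3 does not apply here → [k].
/o/ meets the environment for rule 2 (before a voiced consonant) → [oː].
/z/ stays [z].
/o/ (between /z/ and /l/): before a voiced consonant, so rule 2 applies → [oː].
/l/ — not in any rule's target class → [l].
/a/ — between /l/ and /b/, before a voiced consonant — surfaces as [aː] (rule 2).
/b/ (word-final): no rule targets it → [b].

[niːzbukoːzoːlaːb]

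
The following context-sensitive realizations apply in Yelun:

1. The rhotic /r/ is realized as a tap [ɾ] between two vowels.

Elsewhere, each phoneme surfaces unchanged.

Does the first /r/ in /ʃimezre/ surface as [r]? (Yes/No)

Yes

/r/ (between /z/ and /e/): rule 1 targets it, but not between two vowels → unchanged [r].
The actual realization is [r], which matches [r].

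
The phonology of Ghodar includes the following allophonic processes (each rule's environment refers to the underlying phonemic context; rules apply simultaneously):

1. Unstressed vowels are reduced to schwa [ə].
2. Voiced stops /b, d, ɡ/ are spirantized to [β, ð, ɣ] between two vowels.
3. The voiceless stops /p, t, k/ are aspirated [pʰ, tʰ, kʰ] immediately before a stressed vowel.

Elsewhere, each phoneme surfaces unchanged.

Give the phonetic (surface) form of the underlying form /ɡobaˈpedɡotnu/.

[ɡəβəˈpʰedɡətnə]

/ɡ/ (word-initial) is in the target of rule 2 but the environment (between two vowels) is not met → [ɡ].
/o/ (between /ɡ/ and /b/): in an unstressed syllable, so rule 1 applies → [ə].
Rule 2 applies to /b/ (between /o/ and /a/: between two vowels) → [β].
/a/ (between /b/ and /p/): in an unstressed syllable, so rule 1 applies → [ə].
/p/ — between /a/ and /e/, immediately before a stressed vowel — surfaces as [pʰ] (rule 3).
/e/ (between /p/ and /d/) fails the environment for rule 1, so it stays [e].
/d/ (between /e/ and /ɡ/) is in the target of rule 2 but the environment (between two vowels) is not met → [d].
/ɡ/ — between /d/ and /o/; rule 2 does not apply here → [ɡ].
Rule 1 applies to /o/ (between /ɡ/ and /t/: in an unstressed syllable) → [ə].
/t/ — between /o/ and /n/; rule 3 does not apply here → [t].
/n/ (between /t/ and /u/) is unaffected → [n].
/u/ (word-final) occurs in an unstressed syllable → [ə] by rule 1.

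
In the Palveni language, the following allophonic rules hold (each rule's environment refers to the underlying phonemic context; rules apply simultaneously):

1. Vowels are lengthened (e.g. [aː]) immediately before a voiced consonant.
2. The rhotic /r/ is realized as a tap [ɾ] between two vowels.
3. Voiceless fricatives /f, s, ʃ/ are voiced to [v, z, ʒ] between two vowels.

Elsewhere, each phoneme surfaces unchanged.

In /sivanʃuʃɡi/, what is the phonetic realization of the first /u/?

/u/ (between /ʃ/ and /ʃ/): rule 1 targets it, but not before a voiced consonant → unchanged [u].

[u]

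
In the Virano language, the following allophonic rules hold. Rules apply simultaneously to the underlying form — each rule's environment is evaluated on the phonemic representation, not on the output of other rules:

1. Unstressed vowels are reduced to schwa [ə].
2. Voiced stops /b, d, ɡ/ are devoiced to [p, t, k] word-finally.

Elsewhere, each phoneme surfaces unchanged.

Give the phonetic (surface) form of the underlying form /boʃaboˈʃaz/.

[bəʃəbəˈʃaz]

/b/ (word-initial) is in the target of rule 2 but the environment (word-finally) is not met → [b].
Rule 1 applies to /o/ (between /b/ and /ʃ/: in an unstressed syllable) → [ə].
/a/ — between /ʃ/ and /b/, in an unstressed syllable — surfaces as [ə] (rule 1).
/b/ (between /a/ and /o/) fails the environment for rule 2, so it stays [b].
/o/ (between /b/ and /ʃ/) occurs in an unstressed syllable → [ə] by rule 1.
/a/ — between /ʃ/ and /z/; rule 1 does not apply here → [a].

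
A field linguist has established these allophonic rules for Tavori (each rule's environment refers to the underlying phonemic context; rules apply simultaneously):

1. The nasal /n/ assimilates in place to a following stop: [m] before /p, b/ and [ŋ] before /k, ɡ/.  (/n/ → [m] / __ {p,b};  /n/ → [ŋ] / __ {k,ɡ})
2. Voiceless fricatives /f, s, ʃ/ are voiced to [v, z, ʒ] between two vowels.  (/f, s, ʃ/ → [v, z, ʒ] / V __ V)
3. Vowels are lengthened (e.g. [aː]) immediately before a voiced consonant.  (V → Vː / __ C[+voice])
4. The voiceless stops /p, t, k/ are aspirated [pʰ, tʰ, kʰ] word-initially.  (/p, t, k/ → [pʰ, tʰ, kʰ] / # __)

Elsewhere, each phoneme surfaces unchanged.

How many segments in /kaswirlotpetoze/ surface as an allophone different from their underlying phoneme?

Segments that undergo a rule: /k/ → [kʰ] (rule 4); /i/ → [iː] (rule 3); /o/ → [oː] (rule 3).
All other segments surface unchanged.

3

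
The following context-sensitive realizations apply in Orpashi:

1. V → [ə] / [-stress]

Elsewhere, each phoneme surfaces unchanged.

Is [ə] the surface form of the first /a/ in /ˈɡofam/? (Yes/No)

Yes

/a/ meets the environment for rule 1 (in an unstressed syllable) → [ə].
The actual realization is [ə], which matches [ə].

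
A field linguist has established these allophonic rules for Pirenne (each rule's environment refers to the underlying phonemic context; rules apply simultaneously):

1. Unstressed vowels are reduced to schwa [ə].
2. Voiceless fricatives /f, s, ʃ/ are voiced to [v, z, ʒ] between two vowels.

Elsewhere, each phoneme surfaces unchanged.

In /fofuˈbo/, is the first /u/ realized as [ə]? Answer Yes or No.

Yes

Rule 1 applies to /u/ (between /f/ and /b/: in an unstressed syllable) → [ə].
The actual realization is [ə], which matches [ə].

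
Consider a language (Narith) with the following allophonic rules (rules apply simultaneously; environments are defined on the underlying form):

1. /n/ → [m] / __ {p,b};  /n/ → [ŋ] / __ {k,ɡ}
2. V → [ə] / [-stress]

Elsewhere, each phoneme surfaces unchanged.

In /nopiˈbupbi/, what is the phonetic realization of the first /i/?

/i/ meets the environment for rule 2 (in an unstressed syllable) → [ə].

[ə]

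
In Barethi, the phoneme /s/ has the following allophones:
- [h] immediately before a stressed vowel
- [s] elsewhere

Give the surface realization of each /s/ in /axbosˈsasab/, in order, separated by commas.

Occurrence 1 (position 5): no conditioning environment matches → elsewhere allophone [s].
Occurrence 2 (position 6): immediately before a stressed vowel → [h].
Occurrence 3 (position 8): no conditioning environment matches → elsewhere allophone [s].

[s], [h], [s]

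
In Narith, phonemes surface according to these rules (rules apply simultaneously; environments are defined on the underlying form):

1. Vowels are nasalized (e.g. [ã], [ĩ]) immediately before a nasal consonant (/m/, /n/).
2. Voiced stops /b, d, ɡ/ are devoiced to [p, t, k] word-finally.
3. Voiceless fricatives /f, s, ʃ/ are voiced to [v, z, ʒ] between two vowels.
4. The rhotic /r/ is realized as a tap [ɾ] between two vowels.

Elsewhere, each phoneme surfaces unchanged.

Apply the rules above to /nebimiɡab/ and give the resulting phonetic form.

[nebĩmiɡap]

/n/ stays [n].
/e/ — between /n/ and /b/; rule 1 does not apply here → [e].
/b/ (between /e/ and /i/) fails the environment for rule 2, so it stays [b].
/i/ meets the environment for rule 1 (before a nasal consonant) → [ĩ].
/m/ — not in any rule's target class → [m].
/i/ (between /m/ and /ɡ/): rule 1 targets it, but not before a nasal consonant → unchanged [i].
/ɡ/ (between /i/ and /a/) is in the target of rule 2 but the environment (word-finally) is not met → [ɡ].
/a/ (between /ɡ/ and /b/) is in the target of rule 1 but the environment (before a nasal consonant) is not met → [a].
Rule 2 applies to /b/ (word-final: word-finally) → [p].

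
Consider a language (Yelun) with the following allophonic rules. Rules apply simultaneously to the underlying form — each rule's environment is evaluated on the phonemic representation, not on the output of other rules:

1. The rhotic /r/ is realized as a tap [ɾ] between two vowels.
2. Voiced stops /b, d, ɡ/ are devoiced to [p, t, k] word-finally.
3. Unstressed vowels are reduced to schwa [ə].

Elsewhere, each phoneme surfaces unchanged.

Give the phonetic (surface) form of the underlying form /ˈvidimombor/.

/v/ — not in any rule's target class → [v].
/i/ (between /v/ and /d/): rule 3 targets it, but not in an unstressed syllable → unchanged [i].
/d/ (between /i/ and /i/) is in the target of rule 2 but the environment (word-finally) is not met → [d].
/i/ (between /d/ and /m/): in an unstressed syllable, so rule 3 applies → [ə].
/m/ (between /i/ and /o/): no rule targets it → [m].
/o/ (between /m/ and /m/): in an unstressed syllable, so rule 3 applies → [ə].
/m/ — not in any rule's target class → [m].
/b/ (between /m/ and /o/) fails the environment for rule 2, so it stays [b].
/o/ (between /b/ and /r/): in an unstressed syllable, so rule 3 applies → [ə].
/r/ (word-final) fails the environment for rule 1, so it stays [r].

[ˈvidəməmbər]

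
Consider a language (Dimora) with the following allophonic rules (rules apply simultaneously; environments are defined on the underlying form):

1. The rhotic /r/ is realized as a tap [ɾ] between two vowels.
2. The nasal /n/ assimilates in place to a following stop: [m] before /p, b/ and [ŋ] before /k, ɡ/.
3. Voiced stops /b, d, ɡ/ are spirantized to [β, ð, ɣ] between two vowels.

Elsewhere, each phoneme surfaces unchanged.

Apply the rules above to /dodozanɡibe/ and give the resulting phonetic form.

[doðozaŋɡiβe]

/d/ — word-initial; rule 3 does not apply here → [d].
/o/ (between /d/ and /d/): no rule targets it → [o].
Rule 3 applies to /d/ (between /o/ and /o/: between two vowels) → [ð].
/o/ (between /d/ and /z/): no rule targets it → [o].
/z/ (between /o/ and /a/) is unaffected → [z].
/a/ (between /z/ and /n/): no rule targets it → [a].
/n/ — between /a/ and /ɡ/, before a labial or velar stop — surfaces as [ŋ] (rule 2).
/ɡ/ — between /n/ and /i/; rule 3 does not apply here → [ɡ].
/i/ (between /ɡ/ and /b/): no rule targets it → [i].
/b/ (between /i/ and /e/): between two vowels, so rule 3 applies → [β].
/e/ — not in any rule's target class → [e].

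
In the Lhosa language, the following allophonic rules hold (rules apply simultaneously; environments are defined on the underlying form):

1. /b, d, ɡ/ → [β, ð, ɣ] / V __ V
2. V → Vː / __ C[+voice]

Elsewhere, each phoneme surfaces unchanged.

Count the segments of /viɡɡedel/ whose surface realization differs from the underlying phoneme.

Segments that undergo a rule: /i/ → [iː] (rule 2); /e/ → [eː] (rule 2); /d/ → [ð] (rule 1); /e/ → [eː] (rule 2).
All other segments surface unchanged.

4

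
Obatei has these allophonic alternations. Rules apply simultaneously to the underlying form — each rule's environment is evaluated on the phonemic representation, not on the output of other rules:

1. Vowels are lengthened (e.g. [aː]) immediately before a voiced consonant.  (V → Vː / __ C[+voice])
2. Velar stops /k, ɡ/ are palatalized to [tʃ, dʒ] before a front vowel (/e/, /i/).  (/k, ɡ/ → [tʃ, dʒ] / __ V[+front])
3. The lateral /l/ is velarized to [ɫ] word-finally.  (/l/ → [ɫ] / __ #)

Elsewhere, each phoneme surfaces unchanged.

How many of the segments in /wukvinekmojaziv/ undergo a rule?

Segments that undergo a rule: /i/ → [iː] (rule 1); /o/ → [oː] (rule 1); /a/ → [aː] (rule 1); /i/ → [iː] (rule 1).
All other segments surface unchanged.

4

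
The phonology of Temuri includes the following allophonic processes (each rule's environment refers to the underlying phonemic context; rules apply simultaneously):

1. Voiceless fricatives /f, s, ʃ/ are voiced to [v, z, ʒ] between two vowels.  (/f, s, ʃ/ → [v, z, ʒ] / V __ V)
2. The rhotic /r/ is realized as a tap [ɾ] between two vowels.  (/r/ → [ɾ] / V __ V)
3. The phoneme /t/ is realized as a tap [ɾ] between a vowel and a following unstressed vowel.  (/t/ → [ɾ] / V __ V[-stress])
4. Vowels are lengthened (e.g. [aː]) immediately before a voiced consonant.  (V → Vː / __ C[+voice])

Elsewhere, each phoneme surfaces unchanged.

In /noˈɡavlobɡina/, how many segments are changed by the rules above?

4

Segments that undergo a rule: /o/ → [oː] (rule 4); /a/ → [aː] (rule 4); /o/ → [oː] (rule 4); /i/ → [iː] (rule 4).
All other segments surface unchanged.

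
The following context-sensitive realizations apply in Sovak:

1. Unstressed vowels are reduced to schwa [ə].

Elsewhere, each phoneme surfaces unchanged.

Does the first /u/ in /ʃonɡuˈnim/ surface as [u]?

/u/ meets the environment for rule 1 (in an unstressed syllable) → [ə].
The actual realization is [ə], not [u].

No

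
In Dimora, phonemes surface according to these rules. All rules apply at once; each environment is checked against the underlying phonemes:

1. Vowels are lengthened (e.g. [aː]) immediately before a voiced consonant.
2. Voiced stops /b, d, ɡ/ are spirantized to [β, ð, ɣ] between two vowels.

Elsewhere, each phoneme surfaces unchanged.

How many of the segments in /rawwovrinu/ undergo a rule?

Segments that undergo a rule: /a/ → [aː] (rule 1); /o/ → [oː] (rule 1); /i/ → [iː] (rule 1).
All other segments surface unchanged.

3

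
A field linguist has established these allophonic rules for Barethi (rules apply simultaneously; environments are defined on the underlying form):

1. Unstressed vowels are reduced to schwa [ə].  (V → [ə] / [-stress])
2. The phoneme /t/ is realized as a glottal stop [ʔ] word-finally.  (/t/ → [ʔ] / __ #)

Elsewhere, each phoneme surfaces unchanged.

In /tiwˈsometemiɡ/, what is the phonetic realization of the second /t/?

/t/ — between /e/ and /e/; rule 2 does not apply here → [t].

[t]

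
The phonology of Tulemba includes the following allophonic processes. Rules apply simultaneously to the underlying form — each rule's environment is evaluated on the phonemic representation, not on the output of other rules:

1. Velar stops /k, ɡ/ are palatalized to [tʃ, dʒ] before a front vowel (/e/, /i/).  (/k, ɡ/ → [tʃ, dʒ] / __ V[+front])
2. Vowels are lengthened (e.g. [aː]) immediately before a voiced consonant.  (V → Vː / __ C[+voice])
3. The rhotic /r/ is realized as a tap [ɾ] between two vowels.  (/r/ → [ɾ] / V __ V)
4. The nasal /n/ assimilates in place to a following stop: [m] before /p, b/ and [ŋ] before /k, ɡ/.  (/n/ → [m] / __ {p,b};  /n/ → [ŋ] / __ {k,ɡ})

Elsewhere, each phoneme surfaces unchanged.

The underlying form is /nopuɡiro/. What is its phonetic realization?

/n/ (word-initial) fails the environment for rule 4, so it stays [n].
/o/ (between /n/ and /p/): rule 2 targets it, but not before a voiced consonant → unchanged [o].
/p/ (between /o/ and /u/) is unaffected → [p].
/u/ (between /p/ and /ɡ/): before a voiced consonant, so rule 2 applies → [uː].
/ɡ/ meets the environment for rule 1 (before a front vowel) → [dʒ].
/i/ (between /ɡ/ and /r/): before a voiced consonant, so rule 2 applies → [iː].
/r/ — between /i/ and /o/, between two vowels — surfaces as [ɾ] (rule 3).
/o/ (word-final) is in the target of rule 2 but the environment (before a voiced consonant) is not met → [o].

[nopuːdʒiːɾo]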